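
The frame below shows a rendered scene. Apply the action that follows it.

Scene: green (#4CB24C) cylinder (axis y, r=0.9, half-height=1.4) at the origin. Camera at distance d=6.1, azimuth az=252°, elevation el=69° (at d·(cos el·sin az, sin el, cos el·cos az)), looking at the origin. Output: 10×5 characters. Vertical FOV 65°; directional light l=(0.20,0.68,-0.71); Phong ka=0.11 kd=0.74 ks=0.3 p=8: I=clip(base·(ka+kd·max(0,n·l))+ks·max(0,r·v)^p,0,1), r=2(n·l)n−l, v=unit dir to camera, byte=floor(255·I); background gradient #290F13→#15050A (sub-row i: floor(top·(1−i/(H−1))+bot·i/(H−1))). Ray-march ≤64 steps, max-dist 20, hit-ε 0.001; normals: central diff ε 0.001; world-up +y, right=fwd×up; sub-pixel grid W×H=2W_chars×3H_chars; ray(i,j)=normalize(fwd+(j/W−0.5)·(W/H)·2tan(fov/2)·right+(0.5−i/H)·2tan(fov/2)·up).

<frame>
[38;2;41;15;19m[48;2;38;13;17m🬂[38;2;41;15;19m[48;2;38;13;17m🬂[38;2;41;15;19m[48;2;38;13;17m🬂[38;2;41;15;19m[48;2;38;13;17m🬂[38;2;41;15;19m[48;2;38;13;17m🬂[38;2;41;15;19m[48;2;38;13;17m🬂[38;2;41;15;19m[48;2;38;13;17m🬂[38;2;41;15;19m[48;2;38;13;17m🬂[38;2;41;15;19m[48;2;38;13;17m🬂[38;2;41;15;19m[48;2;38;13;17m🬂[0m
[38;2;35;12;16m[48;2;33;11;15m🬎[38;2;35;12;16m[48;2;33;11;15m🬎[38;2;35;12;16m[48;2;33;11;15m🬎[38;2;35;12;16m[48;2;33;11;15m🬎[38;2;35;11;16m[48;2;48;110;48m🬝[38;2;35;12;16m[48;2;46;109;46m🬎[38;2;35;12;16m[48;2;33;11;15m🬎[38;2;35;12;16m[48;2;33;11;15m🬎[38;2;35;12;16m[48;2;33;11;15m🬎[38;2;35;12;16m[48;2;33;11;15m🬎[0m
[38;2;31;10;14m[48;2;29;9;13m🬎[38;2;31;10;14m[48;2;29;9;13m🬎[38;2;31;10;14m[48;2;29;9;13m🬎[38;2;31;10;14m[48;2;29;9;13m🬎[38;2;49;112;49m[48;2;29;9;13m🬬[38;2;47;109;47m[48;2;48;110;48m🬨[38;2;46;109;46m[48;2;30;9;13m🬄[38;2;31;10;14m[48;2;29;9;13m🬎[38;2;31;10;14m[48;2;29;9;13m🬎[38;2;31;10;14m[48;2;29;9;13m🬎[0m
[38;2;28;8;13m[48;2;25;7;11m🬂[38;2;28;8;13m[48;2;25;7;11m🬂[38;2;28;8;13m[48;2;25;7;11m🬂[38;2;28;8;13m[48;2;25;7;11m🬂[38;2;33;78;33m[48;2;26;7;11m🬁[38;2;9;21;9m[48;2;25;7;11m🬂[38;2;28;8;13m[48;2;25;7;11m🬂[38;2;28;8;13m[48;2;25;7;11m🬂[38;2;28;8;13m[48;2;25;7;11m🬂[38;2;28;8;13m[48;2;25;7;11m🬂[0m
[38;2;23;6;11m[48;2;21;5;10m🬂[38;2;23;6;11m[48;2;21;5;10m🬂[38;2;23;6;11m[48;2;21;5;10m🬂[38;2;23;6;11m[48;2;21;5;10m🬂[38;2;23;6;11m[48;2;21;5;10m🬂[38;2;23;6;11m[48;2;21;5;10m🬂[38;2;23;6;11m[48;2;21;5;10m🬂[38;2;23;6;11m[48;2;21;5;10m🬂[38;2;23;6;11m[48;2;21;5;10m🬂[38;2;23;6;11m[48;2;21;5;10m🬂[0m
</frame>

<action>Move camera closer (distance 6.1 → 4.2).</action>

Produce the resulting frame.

<frame>
[38;2;41;15;19m[48;2;38;13;17m🬂[38;2;41;15;19m[48;2;38;13;17m🬂[38;2;41;15;19m[48;2;38;13;17m🬂[38;2;41;15;19m[48;2;38;13;17m🬂[38;2;41;15;19m[48;2;38;13;17m🬂[38;2;41;15;19m[48;2;38;13;17m🬂[38;2;41;15;19m[48;2;38;13;17m🬂[38;2;41;15;19m[48;2;38;13;17m🬂[38;2;41;15;19m[48;2;38;13;17m🬂[38;2;41;15;19m[48;2;38;13;17m🬂[0m
[38;2;35;12;16m[48;2;33;11;15m🬎[38;2;35;12;16m[48;2;33;11;15m🬎[38;2;35;12;16m[48;2;33;11;15m🬎[38;2;35;11;16m[48;2;50;113;50m🬕[38;2;36;12;17m[48;2;47;110;47m🬀[38;2;46;109;46m[48;2;47;109;47m🬨[38;2;36;12;17m[48;2;46;109;46m🬂[38;2;35;12;16m[48;2;33;11;15m🬎[38;2;35;12;16m[48;2;33;11;15m🬎[38;2;35;12;16m[48;2;33;11;15m🬎[0m
[38;2;31;10;14m[48;2;29;9;13m🬎[38;2;31;10;14m[48;2;29;9;13m🬎[38;2;31;10;14m[48;2;29;9;13m🬎[38;2;55;117;55m[48;2;30;9;13m🬉[38;2;49;112;49m[48;2;53;115;53m🬨[38;2;47;109;47m[48;2;48;110;48m🬨[38;2;46;109;46m[48;2;29;9;13m🬝[38;2;31;10;14m[48;2;29;9;13m🬎[38;2;31;10;14m[48;2;29;9;13m🬎[38;2;31;10;14m[48;2;29;9;13m🬎[0m
[38;2;28;8;13m[48;2;25;7;11m🬂[38;2;28;8;13m[48;2;25;7;11m🬂[38;2;28;8;13m[48;2;25;7;11m🬂[38;2;28;8;13m[48;2;25;7;11m🬂[38;2;31;72;31m[48;2;24;17;13m🬈[38;2;49;111;49m[48;2;15;15;9m🬀[38;2;8;19;8m[48;2;26;7;11m🬀[38;2;28;8;13m[48;2;25;7;11m🬂[38;2;28;8;13m[48;2;25;7;11m🬂[38;2;28;8;13m[48;2;25;7;11m🬂[0m
[38;2;23;6;11m[48;2;21;5;10m🬂[38;2;23;6;11m[48;2;21;5;10m🬂[38;2;23;6;11m[48;2;21;5;10m🬂[38;2;23;6;11m[48;2;21;5;10m🬂[38;2;23;6;11m[48;2;21;5;10m🬂[38;2;23;6;11m[48;2;21;5;10m🬂[38;2;23;6;11m[48;2;21;5;10m🬂[38;2;23;6;11m[48;2;21;5;10m🬂[38;2;23;6;11m[48;2;21;5;10m🬂[38;2;23;6;11m[48;2;21;5;10m🬂[0m
</frame>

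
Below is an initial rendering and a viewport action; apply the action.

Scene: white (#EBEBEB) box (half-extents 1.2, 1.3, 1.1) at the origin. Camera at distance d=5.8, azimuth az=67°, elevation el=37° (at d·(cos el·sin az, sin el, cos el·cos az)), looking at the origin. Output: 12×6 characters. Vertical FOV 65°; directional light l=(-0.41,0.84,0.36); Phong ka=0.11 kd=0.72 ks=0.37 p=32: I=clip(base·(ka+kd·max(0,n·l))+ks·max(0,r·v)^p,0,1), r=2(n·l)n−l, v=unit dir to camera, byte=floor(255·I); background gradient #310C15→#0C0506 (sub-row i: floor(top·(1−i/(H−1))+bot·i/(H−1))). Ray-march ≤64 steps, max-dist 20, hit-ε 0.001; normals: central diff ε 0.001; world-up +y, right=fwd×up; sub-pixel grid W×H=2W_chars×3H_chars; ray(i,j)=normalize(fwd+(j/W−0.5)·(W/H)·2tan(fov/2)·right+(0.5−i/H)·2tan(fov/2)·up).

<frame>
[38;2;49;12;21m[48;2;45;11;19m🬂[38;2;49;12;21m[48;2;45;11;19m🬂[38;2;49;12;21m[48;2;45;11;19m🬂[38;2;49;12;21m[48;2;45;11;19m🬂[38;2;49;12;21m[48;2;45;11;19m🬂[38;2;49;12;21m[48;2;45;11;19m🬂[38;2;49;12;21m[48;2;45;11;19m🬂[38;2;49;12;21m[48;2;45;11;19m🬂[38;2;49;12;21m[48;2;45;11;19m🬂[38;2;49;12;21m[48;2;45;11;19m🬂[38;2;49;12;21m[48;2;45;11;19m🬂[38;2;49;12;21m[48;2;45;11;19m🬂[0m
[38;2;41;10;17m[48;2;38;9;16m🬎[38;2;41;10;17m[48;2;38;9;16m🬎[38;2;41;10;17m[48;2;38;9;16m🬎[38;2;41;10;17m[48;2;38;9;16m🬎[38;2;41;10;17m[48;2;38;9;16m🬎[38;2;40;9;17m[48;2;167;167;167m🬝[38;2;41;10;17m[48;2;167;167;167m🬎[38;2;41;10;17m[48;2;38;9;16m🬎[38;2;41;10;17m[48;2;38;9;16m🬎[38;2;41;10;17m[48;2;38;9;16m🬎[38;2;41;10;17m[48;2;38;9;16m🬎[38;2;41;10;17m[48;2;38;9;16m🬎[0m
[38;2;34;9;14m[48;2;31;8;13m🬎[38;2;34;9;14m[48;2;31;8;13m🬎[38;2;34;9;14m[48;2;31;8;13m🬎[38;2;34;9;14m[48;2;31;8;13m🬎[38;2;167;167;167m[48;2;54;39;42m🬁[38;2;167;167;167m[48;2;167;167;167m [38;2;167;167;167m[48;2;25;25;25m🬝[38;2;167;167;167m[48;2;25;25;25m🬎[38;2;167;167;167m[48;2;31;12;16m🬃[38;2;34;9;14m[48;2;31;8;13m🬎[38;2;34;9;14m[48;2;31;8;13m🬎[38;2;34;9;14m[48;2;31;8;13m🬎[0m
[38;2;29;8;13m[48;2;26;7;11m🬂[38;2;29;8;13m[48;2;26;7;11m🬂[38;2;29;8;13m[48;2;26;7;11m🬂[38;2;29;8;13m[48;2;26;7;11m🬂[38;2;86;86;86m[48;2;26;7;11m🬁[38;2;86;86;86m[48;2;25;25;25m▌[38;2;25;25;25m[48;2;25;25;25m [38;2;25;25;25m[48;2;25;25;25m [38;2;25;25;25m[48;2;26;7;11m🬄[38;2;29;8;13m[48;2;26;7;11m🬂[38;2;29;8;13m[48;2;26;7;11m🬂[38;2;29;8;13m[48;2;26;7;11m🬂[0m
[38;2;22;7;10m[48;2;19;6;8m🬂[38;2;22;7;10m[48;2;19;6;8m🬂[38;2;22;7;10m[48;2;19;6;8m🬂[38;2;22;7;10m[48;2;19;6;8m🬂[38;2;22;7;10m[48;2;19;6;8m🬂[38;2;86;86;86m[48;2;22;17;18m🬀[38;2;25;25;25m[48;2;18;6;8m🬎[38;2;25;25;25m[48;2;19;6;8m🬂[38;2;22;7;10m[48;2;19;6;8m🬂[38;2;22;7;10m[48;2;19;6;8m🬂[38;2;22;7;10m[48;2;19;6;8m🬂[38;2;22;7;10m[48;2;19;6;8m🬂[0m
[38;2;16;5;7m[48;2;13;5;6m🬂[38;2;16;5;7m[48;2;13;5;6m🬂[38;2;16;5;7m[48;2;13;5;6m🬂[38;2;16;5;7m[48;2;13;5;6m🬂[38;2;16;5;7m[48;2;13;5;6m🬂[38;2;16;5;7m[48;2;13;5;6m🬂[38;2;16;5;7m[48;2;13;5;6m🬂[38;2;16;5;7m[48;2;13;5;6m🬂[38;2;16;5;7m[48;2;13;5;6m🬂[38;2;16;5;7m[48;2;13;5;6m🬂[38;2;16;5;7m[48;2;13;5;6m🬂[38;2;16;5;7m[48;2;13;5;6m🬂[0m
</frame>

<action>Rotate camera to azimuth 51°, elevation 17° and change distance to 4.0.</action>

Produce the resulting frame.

<frame>
[38;2;49;12;21m[48;2;45;11;19m🬂[38;2;49;12;21m[48;2;45;11;19m🬂[38;2;49;12;21m[48;2;45;11;19m🬂[38;2;49;12;21m[48;2;45;11;19m🬂[38;2;49;12;21m[48;2;45;11;19m🬂[38;2;49;12;21m[48;2;45;11;19m🬂[38;2;49;12;21m[48;2;45;11;19m🬂[38;2;49;12;21m[48;2;45;11;19m🬂[38;2;49;12;21m[48;2;45;11;19m🬂[38;2;49;12;21m[48;2;45;11;19m🬂[38;2;49;12;21m[48;2;45;11;19m🬂[38;2;49;12;21m[48;2;45;11;19m🬂[0m
[38;2;41;10;17m[48;2;38;9;16m🬎[38;2;41;10;17m[48;2;38;9;16m🬎[38;2;41;10;17m[48;2;38;9;16m🬎[38;2;40;9;17m[48;2;86;86;86m🬝[38;2;41;10;17m[48;2;86;86;86m🬆[38;2;42;10;18m[48;2;86;86;86m🬂[38;2;42;10;18m[48;2;25;25;25m🬂[38;2;42;10;18m[48;2;25;25;25m🬂[38;2;41;10;17m[48;2;25;25;25m🬊[38;2;40;9;17m[48;2;25;25;25m🬬[38;2;41;10;17m[48;2;38;9;16m🬎[38;2;41;10;17m[48;2;38;9;16m🬎[0m
[38;2;34;9;14m[48;2;31;8;13m🬎[38;2;34;9;14m[48;2;31;8;13m🬎[38;2;34;9;14m[48;2;31;8;13m🬎[38;2;86;86;86m[48;2;33;8;14m▐[38;2;86;86;86m[48;2;86;86;86m [38;2;86;86;86m[48;2;86;86;86m [38;2;25;25;25m[48;2;25;25;25m [38;2;25;25;25m[48;2;25;25;25m [38;2;25;25;25m[48;2;25;25;25m [38;2;25;25;25m[48;2;33;8;14m▌[38;2;34;9;14m[48;2;31;8;13m🬎[38;2;34;9;14m[48;2;31;8;13m🬎[0m
[38;2;29;8;13m[48;2;26;7;11m🬂[38;2;29;8;13m[48;2;26;7;11m🬂[38;2;29;8;13m[48;2;26;7;11m🬂[38;2;86;86;86m[48;2;27;7;12m▐[38;2;86;86;86m[48;2;86;86;86m [38;2;86;86;86m[48;2;86;86;86m [38;2;25;25;25m[48;2;25;25;25m [38;2;25;25;25m[48;2;25;25;25m [38;2;25;25;25m[48;2;25;25;25m [38;2;25;25;25m[48;2;26;7;11m🬀[38;2;29;8;13m[48;2;26;7;11m🬂[38;2;29;8;13m[48;2;26;7;11m🬂[0m
[38;2;22;7;10m[48;2;19;6;8m🬂[38;2;22;7;10m[48;2;19;6;8m🬂[38;2;22;7;10m[48;2;19;6;8m🬂[38;2;86;86;86m[48;2;19;6;8m🬁[38;2;86;86;86m[48;2;18;6;8m🬬[38;2;86;86;86m[48;2;86;86;86m [38;2;25;25;25m[48;2;25;25;25m [38;2;25;25;25m[48;2;25;25;25m [38;2;25;25;25m[48;2;18;6;8m🬝[38;2;22;7;10m[48;2;19;6;8m🬂[38;2;22;7;10m[48;2;19;6;8m🬂[38;2;22;7;10m[48;2;19;6;8m🬂[0m
[38;2;16;5;7m[48;2;13;5;6m🬂[38;2;16;5;7m[48;2;13;5;6m🬂[38;2;16;5;7m[48;2;13;5;6m🬂[38;2;16;5;7m[48;2;13;5;6m🬂[38;2;16;5;7m[48;2;13;5;6m🬂[38;2;86;86;86m[48;2;13;5;6m🬨[38;2;25;25;25m[48;2;12;5;6m🬝[38;2;25;25;25m[48;2;13;5;6m🬂[38;2;16;5;7m[48;2;13;5;6m🬂[38;2;16;5;7m[48;2;13;5;6m🬂[38;2;16;5;7m[48;2;13;5;6m🬂[38;2;16;5;7m[48;2;13;5;6m🬂[0m
</frame>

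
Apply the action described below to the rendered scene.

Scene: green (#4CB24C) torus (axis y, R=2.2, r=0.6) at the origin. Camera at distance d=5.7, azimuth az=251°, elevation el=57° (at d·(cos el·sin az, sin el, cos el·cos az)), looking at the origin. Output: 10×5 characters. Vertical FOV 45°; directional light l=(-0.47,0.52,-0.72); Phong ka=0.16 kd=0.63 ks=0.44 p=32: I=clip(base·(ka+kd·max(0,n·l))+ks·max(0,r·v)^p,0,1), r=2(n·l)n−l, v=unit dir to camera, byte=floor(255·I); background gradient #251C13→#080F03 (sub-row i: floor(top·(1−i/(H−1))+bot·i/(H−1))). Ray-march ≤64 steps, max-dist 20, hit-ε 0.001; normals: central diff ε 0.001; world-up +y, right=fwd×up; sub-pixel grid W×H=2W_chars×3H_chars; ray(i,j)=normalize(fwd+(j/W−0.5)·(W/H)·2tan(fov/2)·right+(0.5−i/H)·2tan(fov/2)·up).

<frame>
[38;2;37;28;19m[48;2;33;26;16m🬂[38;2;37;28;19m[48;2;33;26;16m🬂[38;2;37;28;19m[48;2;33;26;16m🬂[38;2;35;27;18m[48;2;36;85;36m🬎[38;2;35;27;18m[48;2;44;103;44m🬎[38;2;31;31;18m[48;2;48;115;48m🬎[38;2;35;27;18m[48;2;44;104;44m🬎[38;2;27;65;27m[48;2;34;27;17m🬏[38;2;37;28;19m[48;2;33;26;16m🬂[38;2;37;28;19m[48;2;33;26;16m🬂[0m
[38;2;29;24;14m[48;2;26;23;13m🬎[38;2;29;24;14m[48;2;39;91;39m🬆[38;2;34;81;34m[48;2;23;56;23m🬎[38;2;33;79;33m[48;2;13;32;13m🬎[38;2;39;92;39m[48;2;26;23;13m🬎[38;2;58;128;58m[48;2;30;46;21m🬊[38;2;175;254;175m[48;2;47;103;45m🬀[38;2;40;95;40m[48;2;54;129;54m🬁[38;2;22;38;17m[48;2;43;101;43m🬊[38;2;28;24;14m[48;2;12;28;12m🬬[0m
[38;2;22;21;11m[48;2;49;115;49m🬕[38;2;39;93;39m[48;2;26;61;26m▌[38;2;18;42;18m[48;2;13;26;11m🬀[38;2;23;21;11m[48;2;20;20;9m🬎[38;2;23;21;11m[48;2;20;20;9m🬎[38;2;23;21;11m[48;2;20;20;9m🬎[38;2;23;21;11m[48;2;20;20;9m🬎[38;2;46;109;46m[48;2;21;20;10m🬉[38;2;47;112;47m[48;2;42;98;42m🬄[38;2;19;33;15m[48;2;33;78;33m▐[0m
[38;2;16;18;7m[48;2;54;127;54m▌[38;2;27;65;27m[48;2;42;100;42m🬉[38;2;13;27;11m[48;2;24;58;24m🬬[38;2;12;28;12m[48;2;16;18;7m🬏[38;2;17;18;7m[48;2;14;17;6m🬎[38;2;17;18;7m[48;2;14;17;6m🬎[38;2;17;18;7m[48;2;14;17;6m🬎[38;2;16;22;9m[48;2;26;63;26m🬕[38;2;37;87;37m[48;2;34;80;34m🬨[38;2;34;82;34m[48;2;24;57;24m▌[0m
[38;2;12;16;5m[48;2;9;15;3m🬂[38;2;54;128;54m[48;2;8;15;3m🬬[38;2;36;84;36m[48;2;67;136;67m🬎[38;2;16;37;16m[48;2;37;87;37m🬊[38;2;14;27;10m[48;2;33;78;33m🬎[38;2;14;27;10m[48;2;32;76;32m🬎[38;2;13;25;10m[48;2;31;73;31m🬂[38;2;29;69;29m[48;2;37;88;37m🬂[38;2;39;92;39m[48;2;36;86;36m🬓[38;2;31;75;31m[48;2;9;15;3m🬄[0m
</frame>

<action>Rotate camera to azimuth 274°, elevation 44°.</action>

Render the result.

<frame>
[38;2;37;28;19m[48;2;33;26;16m🬂[38;2;37;28;19m[48;2;33;26;16m🬂[38;2;37;28;19m[48;2;33;26;16m🬂[38;2;37;28;19m[48;2;33;26;16m🬂[38;2;37;28;19m[48;2;33;26;16m🬂[38;2;37;28;19m[48;2;33;26;16m🬂[38;2;37;28;19m[48;2;33;26;16m🬂[38;2;37;28;19m[48;2;33;26;16m🬂[38;2;37;28;19m[48;2;33;26;16m🬂[38;2;37;28;19m[48;2;33;26;16m🬂[0m
[38;2;29;24;14m[48;2;26;23;13m🬎[38;2;28;24;14m[48;2;38;91;38m🬝[38;2;24;34;16m[48;2;34;81;34m🬰[38;2;36;85;36m[48;2;17;42;17m🬂[38;2;33;79;33m[48;2;13;31;13m🬎[38;2;44;104;44m[48;2;25;59;25m🬎[38;2;103;177;103m[48;2;47;111;47m🬋[38;2;32;53;24m[48;2;55;129;55m🬂[38;2;29;24;14m[48;2;38;90;38m🬊[38;2;29;24;14m[48;2;26;23;13m🬎[0m
[38;2;54;128;54m[48;2;22;21;11m🬦[38;2;41;96;41m[48;2;23;54;23m▌[38;2;12;28;12m[48;2;20;20;9m🬝[38;2;12;28;12m[48;2;21;20;10m🬀[38;2;23;21;11m[48;2;20;20;9m🬎[38;2;23;21;11m[48;2;20;20;9m🬎[38;2;23;21;11m[48;2;20;20;9m🬎[38;2;53;126;53m[48;2;20;20;9m🬊[38;2;54;126;54m[48;2;45;107;45m🬄[38;2;18;31;14m[48;2;32;75;32m▐[0m
[38;2;16;18;7m[48;2;56;133;56m▌[38;2;31;74;31m[48;2;47;110;47m🬉[38;2;14;25;10m[48;2;28;69;28m🬊[38;2;16;20;8m[48;2;18;42;18m🬬[38;2;17;18;7m[48;2;14;17;6m🬎[38;2;17;18;7m[48;2;14;17;6m🬎[38;2;16;18;7m[48;2;25;60;25m🬝[38;2;17;18;7m[48;2;35;84;35m🬆[38;2;40;95;40m[48;2;36;84;36m🬆[38;2;31;72;31m[48;2;18;42;18m▌[0m
[38;2;58;137;58m[48;2;9;15;3m🬁[38;2;63;137;63m[48;2;8;15;3m🬬[38;2;49;113;49m[48;2;136;206;136m🬙[38;2;40;93;40m[48;2;81;148;81m🬬[38;2;27;64;27m[48;2;41;97;41m🬂[38;2;28;66;28m[48;2;39;93;39m🬂[38;2;33;79;33m[48;2;38;91;38m🬂[38;2;36;86;36m[48;2;34;79;34m🬝[38;2;32;75;32m[48;2;24;56;24m🬕[38;2;20;48;20m[48;2;9;18;5m🬄[0m
</frame>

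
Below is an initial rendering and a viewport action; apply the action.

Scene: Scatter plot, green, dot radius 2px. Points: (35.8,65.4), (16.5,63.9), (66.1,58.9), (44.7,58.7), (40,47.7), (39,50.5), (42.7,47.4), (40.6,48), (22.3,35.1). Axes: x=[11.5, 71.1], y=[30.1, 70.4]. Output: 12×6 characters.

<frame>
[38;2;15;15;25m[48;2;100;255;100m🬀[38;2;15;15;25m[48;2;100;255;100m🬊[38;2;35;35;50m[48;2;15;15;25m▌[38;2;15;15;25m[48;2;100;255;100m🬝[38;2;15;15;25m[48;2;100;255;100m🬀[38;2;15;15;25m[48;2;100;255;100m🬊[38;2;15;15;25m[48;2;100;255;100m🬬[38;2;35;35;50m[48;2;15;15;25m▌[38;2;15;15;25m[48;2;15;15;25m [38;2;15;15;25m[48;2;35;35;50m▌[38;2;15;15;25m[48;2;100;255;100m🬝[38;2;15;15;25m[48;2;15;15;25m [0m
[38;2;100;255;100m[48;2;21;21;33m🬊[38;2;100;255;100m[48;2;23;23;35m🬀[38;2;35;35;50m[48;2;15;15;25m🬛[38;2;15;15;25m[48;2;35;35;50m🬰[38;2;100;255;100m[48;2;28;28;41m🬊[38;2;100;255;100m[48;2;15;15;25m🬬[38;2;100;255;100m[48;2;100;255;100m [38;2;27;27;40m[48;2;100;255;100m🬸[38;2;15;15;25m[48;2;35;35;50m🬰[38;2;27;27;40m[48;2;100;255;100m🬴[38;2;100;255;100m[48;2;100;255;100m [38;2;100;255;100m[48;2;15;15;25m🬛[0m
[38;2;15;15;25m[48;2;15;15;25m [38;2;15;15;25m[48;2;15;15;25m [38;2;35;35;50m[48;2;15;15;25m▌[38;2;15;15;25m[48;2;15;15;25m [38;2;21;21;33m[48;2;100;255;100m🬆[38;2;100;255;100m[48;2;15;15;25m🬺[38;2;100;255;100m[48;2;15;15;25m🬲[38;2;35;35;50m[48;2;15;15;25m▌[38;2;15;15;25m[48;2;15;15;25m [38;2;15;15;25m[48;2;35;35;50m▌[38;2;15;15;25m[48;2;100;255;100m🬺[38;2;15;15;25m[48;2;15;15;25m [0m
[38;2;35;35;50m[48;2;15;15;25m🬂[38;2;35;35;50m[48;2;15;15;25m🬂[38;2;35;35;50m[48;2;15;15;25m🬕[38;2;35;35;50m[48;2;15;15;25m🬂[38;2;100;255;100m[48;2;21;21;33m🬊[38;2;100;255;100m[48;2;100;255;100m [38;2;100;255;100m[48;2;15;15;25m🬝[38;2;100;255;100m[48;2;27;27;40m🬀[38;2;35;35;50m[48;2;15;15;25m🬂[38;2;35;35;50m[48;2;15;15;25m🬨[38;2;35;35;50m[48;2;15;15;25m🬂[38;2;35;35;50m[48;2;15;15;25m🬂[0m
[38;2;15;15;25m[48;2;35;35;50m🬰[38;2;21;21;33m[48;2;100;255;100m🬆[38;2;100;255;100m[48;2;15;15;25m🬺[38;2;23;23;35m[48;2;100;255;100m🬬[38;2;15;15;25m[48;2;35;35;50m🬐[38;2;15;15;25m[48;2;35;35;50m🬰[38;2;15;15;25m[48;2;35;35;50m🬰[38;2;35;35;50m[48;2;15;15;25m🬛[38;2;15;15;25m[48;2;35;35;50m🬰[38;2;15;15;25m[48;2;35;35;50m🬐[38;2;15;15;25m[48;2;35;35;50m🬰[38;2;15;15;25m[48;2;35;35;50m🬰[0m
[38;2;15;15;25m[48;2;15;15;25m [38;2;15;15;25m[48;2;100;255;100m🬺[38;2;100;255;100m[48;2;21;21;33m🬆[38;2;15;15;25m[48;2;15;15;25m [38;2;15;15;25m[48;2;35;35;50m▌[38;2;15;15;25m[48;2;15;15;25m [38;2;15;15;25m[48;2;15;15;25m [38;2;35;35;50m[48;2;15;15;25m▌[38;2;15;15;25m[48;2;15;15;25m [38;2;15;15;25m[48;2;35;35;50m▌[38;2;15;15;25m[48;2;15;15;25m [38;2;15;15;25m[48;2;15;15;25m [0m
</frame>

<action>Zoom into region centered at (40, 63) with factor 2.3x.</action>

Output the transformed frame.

<frame>
[38;2;15;15;25m[48;2;15;15;25m [38;2;15;15;25m[48;2;15;15;25m [38;2;35;35;50m[48;2;15;15;25m▌[38;2;15;15;25m[48;2;15;15;25m [38;2;15;15;25m[48;2;35;35;50m▌[38;2;15;15;25m[48;2;15;15;25m [38;2;15;15;25m[48;2;15;15;25m [38;2;35;35;50m[48;2;15;15;25m▌[38;2;15;15;25m[48;2;15;15;25m [38;2;15;15;25m[48;2;35;35;50m▌[38;2;15;15;25m[48;2;15;15;25m [38;2;15;15;25m[48;2;15;15;25m [0m
[38;2;15;15;25m[48;2;35;35;50m🬰[38;2;15;15;25m[48;2;35;35;50m🬰[38;2;35;35;50m[48;2;15;15;25m🬛[38;2;21;21;33m[48;2;100;255;100m🬆[38;2;31;31;45m[48;2;100;255;100m🬬[38;2;15;15;25m[48;2;35;35;50m🬰[38;2;15;15;25m[48;2;35;35;50m🬰[38;2;35;35;50m[48;2;15;15;25m🬛[38;2;15;15;25m[48;2;35;35;50m🬰[38;2;15;15;25m[48;2;35;35;50m🬐[38;2;15;15;25m[48;2;35;35;50m🬰[38;2;15;15;25m[48;2;35;35;50m🬰[0m
[38;2;15;15;25m[48;2;15;15;25m [38;2;15;15;25m[48;2;15;15;25m [38;2;100;255;100m[48;2;27;27;40m🬁[38;2;100;255;100m[48;2;15;15;25m🬬[38;2;100;255;100m[48;2;28;28;41m🬆[38;2;15;15;25m[48;2;15;15;25m [38;2;15;15;25m[48;2;15;15;25m [38;2;35;35;50m[48;2;15;15;25m▌[38;2;15;15;25m[48;2;15;15;25m [38;2;15;15;25m[48;2;35;35;50m▌[38;2;15;15;25m[48;2;15;15;25m [38;2;15;15;25m[48;2;15;15;25m [0m
[38;2;35;35;50m[48;2;15;15;25m🬂[38;2;35;35;50m[48;2;15;15;25m🬂[38;2;35;35;50m[48;2;15;15;25m🬕[38;2;35;35;50m[48;2;15;15;25m🬂[38;2;35;35;50m[48;2;15;15;25m🬨[38;2;35;35;50m[48;2;15;15;25m🬂[38;2;35;35;50m[48;2;15;15;25m🬂[38;2;35;35;50m[48;2;100;255;100m🬆[38;2;23;23;35m[48;2;100;255;100m🬬[38;2;35;35;50m[48;2;15;15;25m🬨[38;2;35;35;50m[48;2;15;15;25m🬂[38;2;35;35;50m[48;2;15;15;25m🬂[0m
[38;2;15;15;25m[48;2;35;35;50m🬰[38;2;15;15;25m[48;2;35;35;50m🬰[38;2;35;35;50m[48;2;15;15;25m🬛[38;2;15;15;25m[48;2;35;35;50m🬰[38;2;15;15;25m[48;2;35;35;50m🬐[38;2;15;15;25m[48;2;35;35;50m🬰[38;2;23;23;35m[48;2;100;255;100m🬺[38;2;100;255;100m[48;2;35;35;50m🬬[38;2;100;255;100m[48;2;21;21;33m🬆[38;2;15;15;25m[48;2;35;35;50m🬐[38;2;15;15;25m[48;2;35;35;50m🬰[38;2;15;15;25m[48;2;35;35;50m🬰[0m
[38;2;15;15;25m[48;2;15;15;25m [38;2;15;15;25m[48;2;15;15;25m [38;2;35;35;50m[48;2;15;15;25m▌[38;2;15;15;25m[48;2;15;15;25m [38;2;15;15;25m[48;2;35;35;50m▌[38;2;15;15;25m[48;2;15;15;25m [38;2;15;15;25m[48;2;15;15;25m [38;2;35;35;50m[48;2;15;15;25m▌[38;2;15;15;25m[48;2;15;15;25m [38;2;15;15;25m[48;2;35;35;50m▌[38;2;15;15;25m[48;2;15;15;25m [38;2;15;15;25m[48;2;15;15;25m [0m
</frame>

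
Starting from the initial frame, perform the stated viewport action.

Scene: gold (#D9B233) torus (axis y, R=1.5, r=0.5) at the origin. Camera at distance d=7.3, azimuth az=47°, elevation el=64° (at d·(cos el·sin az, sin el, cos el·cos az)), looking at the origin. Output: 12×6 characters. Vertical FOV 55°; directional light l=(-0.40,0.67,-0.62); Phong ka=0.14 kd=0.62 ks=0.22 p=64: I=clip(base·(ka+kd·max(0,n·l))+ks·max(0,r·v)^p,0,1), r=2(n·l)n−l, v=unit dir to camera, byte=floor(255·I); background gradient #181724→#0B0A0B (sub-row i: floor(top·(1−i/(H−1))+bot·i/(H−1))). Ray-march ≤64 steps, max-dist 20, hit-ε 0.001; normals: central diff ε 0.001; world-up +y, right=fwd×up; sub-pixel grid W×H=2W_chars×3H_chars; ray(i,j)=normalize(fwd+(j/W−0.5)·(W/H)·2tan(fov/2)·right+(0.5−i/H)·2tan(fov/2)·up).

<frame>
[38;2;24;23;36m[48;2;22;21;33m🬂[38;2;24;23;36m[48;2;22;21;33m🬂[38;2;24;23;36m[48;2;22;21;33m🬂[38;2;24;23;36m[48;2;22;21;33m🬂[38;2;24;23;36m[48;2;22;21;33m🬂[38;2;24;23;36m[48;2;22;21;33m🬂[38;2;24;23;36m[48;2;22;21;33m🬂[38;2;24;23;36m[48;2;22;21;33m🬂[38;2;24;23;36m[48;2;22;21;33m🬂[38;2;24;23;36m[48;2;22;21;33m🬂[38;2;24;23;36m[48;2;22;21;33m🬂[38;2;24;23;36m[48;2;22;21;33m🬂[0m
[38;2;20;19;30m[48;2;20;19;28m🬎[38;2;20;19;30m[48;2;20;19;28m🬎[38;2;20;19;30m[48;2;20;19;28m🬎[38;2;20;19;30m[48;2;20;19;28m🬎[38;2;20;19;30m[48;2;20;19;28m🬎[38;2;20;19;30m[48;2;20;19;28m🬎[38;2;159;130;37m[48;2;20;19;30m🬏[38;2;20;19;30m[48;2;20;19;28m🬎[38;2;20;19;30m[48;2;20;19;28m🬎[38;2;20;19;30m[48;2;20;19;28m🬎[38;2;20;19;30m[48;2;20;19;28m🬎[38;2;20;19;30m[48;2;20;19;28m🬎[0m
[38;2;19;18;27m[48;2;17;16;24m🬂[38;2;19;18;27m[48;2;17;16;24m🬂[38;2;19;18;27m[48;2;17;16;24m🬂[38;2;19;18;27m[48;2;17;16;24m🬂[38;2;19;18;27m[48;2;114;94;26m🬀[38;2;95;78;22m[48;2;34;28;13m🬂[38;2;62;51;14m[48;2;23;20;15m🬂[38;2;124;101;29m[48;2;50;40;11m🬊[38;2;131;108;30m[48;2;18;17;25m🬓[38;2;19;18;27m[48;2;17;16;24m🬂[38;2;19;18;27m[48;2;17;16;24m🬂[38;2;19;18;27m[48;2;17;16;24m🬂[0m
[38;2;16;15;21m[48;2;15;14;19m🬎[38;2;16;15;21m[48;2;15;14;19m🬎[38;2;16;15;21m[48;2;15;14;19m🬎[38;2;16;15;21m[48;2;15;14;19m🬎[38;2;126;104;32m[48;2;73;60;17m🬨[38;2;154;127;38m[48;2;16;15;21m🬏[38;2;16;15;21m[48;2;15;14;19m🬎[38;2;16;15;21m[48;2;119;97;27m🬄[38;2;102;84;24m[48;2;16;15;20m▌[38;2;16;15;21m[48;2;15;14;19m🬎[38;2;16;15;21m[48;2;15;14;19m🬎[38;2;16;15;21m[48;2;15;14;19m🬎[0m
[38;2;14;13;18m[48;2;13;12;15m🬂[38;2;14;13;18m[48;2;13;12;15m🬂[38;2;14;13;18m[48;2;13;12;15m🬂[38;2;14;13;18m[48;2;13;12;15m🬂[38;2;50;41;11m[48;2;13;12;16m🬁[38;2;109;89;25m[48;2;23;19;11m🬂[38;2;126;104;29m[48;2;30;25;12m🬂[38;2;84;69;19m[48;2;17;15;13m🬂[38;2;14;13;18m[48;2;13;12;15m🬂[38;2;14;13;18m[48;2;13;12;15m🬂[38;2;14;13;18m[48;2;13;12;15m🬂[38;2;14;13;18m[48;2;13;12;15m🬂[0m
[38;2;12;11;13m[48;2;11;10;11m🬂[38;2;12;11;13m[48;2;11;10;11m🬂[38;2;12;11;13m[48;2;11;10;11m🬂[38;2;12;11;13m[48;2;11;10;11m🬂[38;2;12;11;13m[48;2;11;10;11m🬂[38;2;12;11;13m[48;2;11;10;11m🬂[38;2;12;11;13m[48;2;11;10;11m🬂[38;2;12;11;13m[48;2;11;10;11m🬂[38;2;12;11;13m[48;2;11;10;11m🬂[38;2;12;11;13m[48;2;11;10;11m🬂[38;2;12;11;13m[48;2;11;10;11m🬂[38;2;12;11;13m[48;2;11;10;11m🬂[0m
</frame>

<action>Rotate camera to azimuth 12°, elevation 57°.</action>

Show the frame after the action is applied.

<frame>
[38;2;24;23;36m[48;2;22;21;33m🬂[38;2;24;23;36m[48;2;22;21;33m🬂[38;2;24;23;36m[48;2;22;21;33m🬂[38;2;24;23;36m[48;2;22;21;33m🬂[38;2;24;23;36m[48;2;22;21;33m🬂[38;2;24;23;36m[48;2;22;21;33m🬂[38;2;24;23;36m[48;2;22;21;33m🬂[38;2;24;23;36m[48;2;22;21;33m🬂[38;2;24;23;36m[48;2;22;21;33m🬂[38;2;24;23;36m[48;2;22;21;33m🬂[38;2;24;23;36m[48;2;22;21;33m🬂[38;2;24;23;36m[48;2;22;21;33m🬂[0m
[38;2;20;19;30m[48;2;20;19;28m🬎[38;2;20;19;30m[48;2;20;19;28m🬎[38;2;20;19;30m[48;2;20;19;28m🬎[38;2;20;19;30m[48;2;20;19;28m🬎[38;2;20;19;30m[48;2;20;19;28m🬎[38;2;20;19;30m[48;2;20;19;28m🬎[38;2;20;19;30m[48;2;20;19;28m🬎[38;2;20;19;30m[48;2;20;19;28m🬎[38;2;20;19;30m[48;2;20;19;28m🬎[38;2;20;19;30m[48;2;20;19;28m🬎[38;2;20;19;30m[48;2;20;19;28m🬎[38;2;20;19;30m[48;2;20;19;28m🬎[0m
[38;2;19;18;27m[48;2;17;16;24m🬂[38;2;19;18;27m[48;2;17;16;24m🬂[38;2;19;18;27m[48;2;17;16;24m🬂[38;2;19;18;27m[48;2;17;16;24m🬂[38;2;18;17;26m[48;2;106;87;25m🬆[38;2;150;128;56m[48;2;39;32;13m🬀[38;2;80;66;18m[48;2;23;20;15m🬂[38;2;107;88;24m[48;2;24;21;17m🬪[38;2;111;91;26m[48;2;18;17;25m🬏[38;2;19;18;27m[48;2;17;16;24m🬂[38;2;19;18;27m[48;2;17;16;24m🬂[38;2;19;18;27m[48;2;17;16;24m🬂[0m
[38;2;16;15;21m[48;2;15;14;19m🬎[38;2;16;15;21m[48;2;15;14;19m🬎[38;2;16;15;21m[48;2;15;14;19m🬎[38;2;16;15;21m[48;2;15;14;19m🬎[38;2;116;95;27m[48;2;85;69;19m🬪[38;2;16;15;21m[48;2;141;115;33m🬎[38;2;16;15;21m[48;2;162;133;38m🬝[38;2;44;37;22m[48;2;155;130;48m🬣[38;2;98;81;22m[48;2;20;18;17m🬄[38;2;16;15;21m[48;2;15;14;19m🬎[38;2;16;15;21m[48;2;15;14;19m🬎[38;2;16;15;21m[48;2;15;14;19m🬎[0m
[38;2;14;13;18m[48;2;13;12;15m🬂[38;2;14;13;18m[48;2;13;12;15m🬂[38;2;14;13;18m[48;2;13;12;15m🬂[38;2;14;13;18m[48;2;13;12;15m🬂[38;2;55;45;13m[48;2;13;12;16m🬁[38;2;92;75;21m[48;2;21;18;11m🬂[38;2;101;83;24m[48;2;21;18;11m🬂[38;2;72;59;16m[48;2;20;17;12m🬀[38;2;14;13;18m[48;2;13;12;15m🬂[38;2;14;13;18m[48;2;13;12;15m🬂[38;2;14;13;18m[48;2;13;12;15m🬂[38;2;14;13;18m[48;2;13;12;15m🬂[0m
[38;2;12;11;13m[48;2;11;10;11m🬂[38;2;12;11;13m[48;2;11;10;11m🬂[38;2;12;11;13m[48;2;11;10;11m🬂[38;2;12;11;13m[48;2;11;10;11m🬂[38;2;12;11;13m[48;2;11;10;11m🬂[38;2;12;11;13m[48;2;11;10;11m🬂[38;2;12;11;13m[48;2;11;10;11m🬂[38;2;12;11;13m[48;2;11;10;11m🬂[38;2;12;11;13m[48;2;11;10;11m🬂[38;2;12;11;13m[48;2;11;10;11m🬂[38;2;12;11;13m[48;2;11;10;11m🬂[38;2;12;11;13m[48;2;11;10;11m🬂[0m
</frame>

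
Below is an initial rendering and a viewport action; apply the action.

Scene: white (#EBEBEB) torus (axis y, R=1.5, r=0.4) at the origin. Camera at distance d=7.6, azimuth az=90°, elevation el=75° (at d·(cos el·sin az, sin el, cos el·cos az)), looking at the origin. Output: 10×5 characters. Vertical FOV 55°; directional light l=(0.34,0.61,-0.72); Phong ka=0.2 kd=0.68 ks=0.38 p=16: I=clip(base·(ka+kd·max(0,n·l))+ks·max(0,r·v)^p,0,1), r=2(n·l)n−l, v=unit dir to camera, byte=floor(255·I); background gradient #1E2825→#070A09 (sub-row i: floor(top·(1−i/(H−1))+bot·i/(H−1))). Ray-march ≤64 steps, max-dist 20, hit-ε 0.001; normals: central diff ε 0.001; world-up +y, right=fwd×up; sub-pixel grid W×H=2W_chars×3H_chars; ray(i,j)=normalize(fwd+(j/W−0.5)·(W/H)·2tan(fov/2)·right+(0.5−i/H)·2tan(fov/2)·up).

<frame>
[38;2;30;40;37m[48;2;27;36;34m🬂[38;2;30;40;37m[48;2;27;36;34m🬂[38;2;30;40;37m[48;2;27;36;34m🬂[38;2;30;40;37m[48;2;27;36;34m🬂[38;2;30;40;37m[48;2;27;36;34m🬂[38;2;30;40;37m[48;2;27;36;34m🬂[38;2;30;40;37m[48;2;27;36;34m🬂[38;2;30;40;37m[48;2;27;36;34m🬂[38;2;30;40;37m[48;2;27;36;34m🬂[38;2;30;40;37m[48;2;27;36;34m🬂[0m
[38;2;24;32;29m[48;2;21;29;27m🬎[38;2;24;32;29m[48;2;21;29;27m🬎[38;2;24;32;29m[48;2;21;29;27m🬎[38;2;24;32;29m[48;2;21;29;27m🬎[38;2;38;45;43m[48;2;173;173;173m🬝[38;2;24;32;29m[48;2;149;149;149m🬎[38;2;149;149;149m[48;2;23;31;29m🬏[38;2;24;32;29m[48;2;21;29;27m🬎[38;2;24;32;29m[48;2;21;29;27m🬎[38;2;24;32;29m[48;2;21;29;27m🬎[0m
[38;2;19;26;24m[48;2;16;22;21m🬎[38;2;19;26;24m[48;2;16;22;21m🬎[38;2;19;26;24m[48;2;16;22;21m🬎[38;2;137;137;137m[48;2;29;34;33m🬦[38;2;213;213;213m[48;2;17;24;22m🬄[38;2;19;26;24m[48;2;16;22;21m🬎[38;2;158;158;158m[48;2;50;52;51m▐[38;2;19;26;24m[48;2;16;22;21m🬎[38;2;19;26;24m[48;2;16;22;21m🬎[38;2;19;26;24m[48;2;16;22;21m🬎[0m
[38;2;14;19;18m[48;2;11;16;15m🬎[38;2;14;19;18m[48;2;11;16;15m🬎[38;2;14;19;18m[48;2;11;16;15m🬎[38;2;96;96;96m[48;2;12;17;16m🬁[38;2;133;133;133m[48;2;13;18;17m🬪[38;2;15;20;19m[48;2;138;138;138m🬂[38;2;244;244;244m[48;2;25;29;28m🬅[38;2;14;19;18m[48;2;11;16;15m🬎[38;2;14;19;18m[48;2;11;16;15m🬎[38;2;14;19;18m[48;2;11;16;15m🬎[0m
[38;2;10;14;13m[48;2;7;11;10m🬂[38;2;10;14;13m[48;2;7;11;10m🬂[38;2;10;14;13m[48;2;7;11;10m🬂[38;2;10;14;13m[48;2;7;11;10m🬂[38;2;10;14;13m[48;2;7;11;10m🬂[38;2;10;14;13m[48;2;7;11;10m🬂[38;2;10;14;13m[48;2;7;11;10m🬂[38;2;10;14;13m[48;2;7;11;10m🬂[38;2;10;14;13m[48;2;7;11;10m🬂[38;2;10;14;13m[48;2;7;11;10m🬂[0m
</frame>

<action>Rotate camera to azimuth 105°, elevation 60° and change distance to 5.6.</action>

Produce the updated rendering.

<frame>
[38;2;30;40;37m[48;2;27;36;34m🬂[38;2;30;40;37m[48;2;27;36;34m🬂[38;2;30;40;37m[48;2;27;36;34m🬂[38;2;30;40;37m[48;2;27;36;34m🬂[38;2;30;40;37m[48;2;27;36;34m🬂[38;2;30;40;37m[48;2;27;36;34m🬂[38;2;30;40;37m[48;2;27;36;34m🬂[38;2;30;40;37m[48;2;27;36;34m🬂[38;2;30;40;37m[48;2;27;36;34m🬂[38;2;30;40;37m[48;2;27;36;34m🬂[0m
[38;2;24;32;29m[48;2;21;29;27m🬎[38;2;24;32;29m[48;2;21;29;27m🬎[38;2;24;32;29m[48;2;21;29;27m🬎[38;2;23;31;29m[48;2;144;144;144m🬝[38;2;34;40;38m[48;2;193;193;193m🬆[38;2;25;33;30m[48;2;146;146;146m🬂[38;2;24;32;29m[48;2;127;127;127m🬊[38;2;24;32;29m[48;2;21;29;27m🬎[38;2;24;32;29m[48;2;21;29;27m🬎[38;2;24;32;29m[48;2;21;29;27m🬎[0m
[38;2;19;26;24m[48;2;16;22;21m🬎[38;2;19;26;24m[48;2;16;22;21m🬎[38;2;18;25;23m[48;2;47;47;47m🬝[38;2;144;144;144m[48;2;192;192;192m🬲[38;2;171;171;171m[48;2;17;24;22m🬀[38;2;19;26;24m[48;2;16;22;21m🬎[38;2;89;89;89m[48;2;35;37;37m🬁[38;2;19;26;24m[48;2;152;152;152m🬉[38;2;19;26;24m[48;2;16;22;21m🬎[38;2;19;26;24m[48;2;16;22;21m🬎[0m
[38;2;14;19;18m[48;2;11;16;15m🬎[38;2;14;19;18m[48;2;11;16;15m🬎[38;2;14;19;18m[48;2;11;16;15m🬎[38;2;133;133;133m[48;2;11;16;15m🬬[38;2;25;29;28m[48;2;141;141;141m🬊[38;2;22;26;25m[48;2;147;147;147m🬎[38;2;53;55;54m[48;2;192;192;192m🬆[38;2;186;186;186m[48;2;12;17;16m🬄[38;2;14;19;18m[48;2;11;16;15m🬎[38;2;14;19;18m[48;2;11;16;15m🬎[0m
[38;2;10;14;13m[48;2;7;11;10m🬂[38;2;10;14;13m[48;2;7;11;10m🬂[38;2;10;14;13m[48;2;7;11;10m🬂[38;2;10;14;13m[48;2;7;11;10m🬂[38;2;143;143;143m[48;2;7;11;10m🬂[38;2;179;179;179m[48;2;7;11;10m🬂[38;2;188;188;188m[48;2;8;11;10m🬀[38;2;10;14;13m[48;2;7;11;10m🬂[38;2;10;14;13m[48;2;7;11;10m🬂[38;2;10;14;13m[48;2;7;11;10m🬂[0m
</frame>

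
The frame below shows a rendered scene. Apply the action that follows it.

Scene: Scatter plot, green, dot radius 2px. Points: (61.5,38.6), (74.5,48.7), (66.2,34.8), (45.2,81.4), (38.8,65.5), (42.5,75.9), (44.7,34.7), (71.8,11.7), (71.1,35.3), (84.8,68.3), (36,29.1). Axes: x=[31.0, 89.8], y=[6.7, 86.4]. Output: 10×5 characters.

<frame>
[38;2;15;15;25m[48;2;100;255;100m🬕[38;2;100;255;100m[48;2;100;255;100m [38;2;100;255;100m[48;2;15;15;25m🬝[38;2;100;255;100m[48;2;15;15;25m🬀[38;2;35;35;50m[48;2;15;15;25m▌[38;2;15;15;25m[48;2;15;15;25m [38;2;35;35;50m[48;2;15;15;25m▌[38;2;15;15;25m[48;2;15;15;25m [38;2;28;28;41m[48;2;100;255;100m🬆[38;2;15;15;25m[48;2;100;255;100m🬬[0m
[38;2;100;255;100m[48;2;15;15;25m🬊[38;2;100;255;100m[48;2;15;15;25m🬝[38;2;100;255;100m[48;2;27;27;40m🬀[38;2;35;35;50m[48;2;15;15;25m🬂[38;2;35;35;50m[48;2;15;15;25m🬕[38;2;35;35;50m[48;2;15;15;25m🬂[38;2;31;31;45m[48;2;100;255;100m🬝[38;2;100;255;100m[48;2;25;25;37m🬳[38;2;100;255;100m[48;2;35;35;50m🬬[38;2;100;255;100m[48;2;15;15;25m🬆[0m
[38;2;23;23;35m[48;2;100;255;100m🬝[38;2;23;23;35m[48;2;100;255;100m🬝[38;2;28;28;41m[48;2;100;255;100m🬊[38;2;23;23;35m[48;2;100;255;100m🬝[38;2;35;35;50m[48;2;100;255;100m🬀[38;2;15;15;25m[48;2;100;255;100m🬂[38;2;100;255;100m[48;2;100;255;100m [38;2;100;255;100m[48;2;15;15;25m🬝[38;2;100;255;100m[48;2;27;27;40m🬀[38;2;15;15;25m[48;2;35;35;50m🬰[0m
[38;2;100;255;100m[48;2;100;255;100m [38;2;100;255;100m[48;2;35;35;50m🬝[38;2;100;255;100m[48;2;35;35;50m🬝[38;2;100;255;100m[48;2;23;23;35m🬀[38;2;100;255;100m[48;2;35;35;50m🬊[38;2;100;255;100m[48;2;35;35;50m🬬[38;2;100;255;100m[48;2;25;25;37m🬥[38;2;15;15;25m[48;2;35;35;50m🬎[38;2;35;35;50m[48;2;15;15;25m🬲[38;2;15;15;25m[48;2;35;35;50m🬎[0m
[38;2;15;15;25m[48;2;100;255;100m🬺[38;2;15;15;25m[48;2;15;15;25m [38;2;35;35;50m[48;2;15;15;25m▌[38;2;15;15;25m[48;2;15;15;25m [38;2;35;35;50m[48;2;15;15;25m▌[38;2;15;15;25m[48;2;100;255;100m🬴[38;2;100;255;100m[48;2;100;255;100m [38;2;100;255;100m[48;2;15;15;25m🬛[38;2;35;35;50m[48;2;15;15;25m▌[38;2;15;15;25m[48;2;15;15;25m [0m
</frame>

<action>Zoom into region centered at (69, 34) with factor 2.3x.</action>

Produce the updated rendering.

<frame>
[38;2;15;15;25m[48;2;15;15;25m [38;2;15;15;25m[48;2;15;15;25m [38;2;35;35;50m[48;2;15;15;25m▌[38;2;15;15;25m[48;2;15;15;25m [38;2;35;35;50m[48;2;15;15;25m▌[38;2;15;15;25m[48;2;100;255;100m🬴[38;2;100;255;100m[48;2;100;255;100m [38;2;100;255;100m[48;2;15;15;25m🬛[38;2;35;35;50m[48;2;15;15;25m▌[38;2;15;15;25m[48;2;15;15;25m [0m
[38;2;23;23;35m[48;2;100;255;100m🬝[38;2;35;35;50m[48;2;100;255;100m🬀[38;2;100;255;100m[48;2;28;28;41m🬱[38;2;28;28;41m[48;2;100;255;100m🬆[38;2;27;27;40m[48;2;100;255;100m🬬[38;2;28;28;41m[48;2;100;255;100m🬆[38;2;100;255;100m[48;2;25;25;37m🬑[38;2;35;35;50m[48;2;15;15;25m🬂[38;2;35;35;50m[48;2;15;15;25m🬕[38;2;35;35;50m[48;2;15;15;25m🬂[0m
[38;2;15;15;25m[48;2;35;35;50m🬰[38;2;100;255;100m[48;2;21;21;33m🬊[38;2;100;255;100m[48;2;30;30;43m🬂[38;2;100;255;100m[48;2;15;15;25m🬬[38;2;100;255;100m[48;2;28;28;41m🬆[38;2;100;255;100m[48;2;15;15;25m🬬[38;2;100;255;100m[48;2;28;28;41m🬆[38;2;15;15;25m[48;2;35;35;50m🬰[38;2;35;35;50m[48;2;15;15;25m🬛[38;2;15;15;25m[48;2;35;35;50m🬰[0m
[38;2;15;15;25m[48;2;35;35;50m🬎[38;2;15;15;25m[48;2;35;35;50m🬎[38;2;35;35;50m[48;2;15;15;25m🬲[38;2;15;15;25m[48;2;35;35;50m🬎[38;2;35;35;50m[48;2;15;15;25m🬲[38;2;15;15;25m[48;2;35;35;50m🬎[38;2;35;35;50m[48;2;15;15;25m🬲[38;2;15;15;25m[48;2;35;35;50m🬎[38;2;35;35;50m[48;2;15;15;25m🬲[38;2;15;15;25m[48;2;35;35;50m🬎[0m
[38;2;15;15;25m[48;2;15;15;25m [38;2;15;15;25m[48;2;15;15;25m [38;2;35;35;50m[48;2;15;15;25m▌[38;2;15;15;25m[48;2;15;15;25m [38;2;35;35;50m[48;2;15;15;25m▌[38;2;15;15;25m[48;2;15;15;25m [38;2;35;35;50m[48;2;15;15;25m▌[38;2;15;15;25m[48;2;15;15;25m [38;2;35;35;50m[48;2;15;15;25m▌[38;2;15;15;25m[48;2;15;15;25m [0m
</frame>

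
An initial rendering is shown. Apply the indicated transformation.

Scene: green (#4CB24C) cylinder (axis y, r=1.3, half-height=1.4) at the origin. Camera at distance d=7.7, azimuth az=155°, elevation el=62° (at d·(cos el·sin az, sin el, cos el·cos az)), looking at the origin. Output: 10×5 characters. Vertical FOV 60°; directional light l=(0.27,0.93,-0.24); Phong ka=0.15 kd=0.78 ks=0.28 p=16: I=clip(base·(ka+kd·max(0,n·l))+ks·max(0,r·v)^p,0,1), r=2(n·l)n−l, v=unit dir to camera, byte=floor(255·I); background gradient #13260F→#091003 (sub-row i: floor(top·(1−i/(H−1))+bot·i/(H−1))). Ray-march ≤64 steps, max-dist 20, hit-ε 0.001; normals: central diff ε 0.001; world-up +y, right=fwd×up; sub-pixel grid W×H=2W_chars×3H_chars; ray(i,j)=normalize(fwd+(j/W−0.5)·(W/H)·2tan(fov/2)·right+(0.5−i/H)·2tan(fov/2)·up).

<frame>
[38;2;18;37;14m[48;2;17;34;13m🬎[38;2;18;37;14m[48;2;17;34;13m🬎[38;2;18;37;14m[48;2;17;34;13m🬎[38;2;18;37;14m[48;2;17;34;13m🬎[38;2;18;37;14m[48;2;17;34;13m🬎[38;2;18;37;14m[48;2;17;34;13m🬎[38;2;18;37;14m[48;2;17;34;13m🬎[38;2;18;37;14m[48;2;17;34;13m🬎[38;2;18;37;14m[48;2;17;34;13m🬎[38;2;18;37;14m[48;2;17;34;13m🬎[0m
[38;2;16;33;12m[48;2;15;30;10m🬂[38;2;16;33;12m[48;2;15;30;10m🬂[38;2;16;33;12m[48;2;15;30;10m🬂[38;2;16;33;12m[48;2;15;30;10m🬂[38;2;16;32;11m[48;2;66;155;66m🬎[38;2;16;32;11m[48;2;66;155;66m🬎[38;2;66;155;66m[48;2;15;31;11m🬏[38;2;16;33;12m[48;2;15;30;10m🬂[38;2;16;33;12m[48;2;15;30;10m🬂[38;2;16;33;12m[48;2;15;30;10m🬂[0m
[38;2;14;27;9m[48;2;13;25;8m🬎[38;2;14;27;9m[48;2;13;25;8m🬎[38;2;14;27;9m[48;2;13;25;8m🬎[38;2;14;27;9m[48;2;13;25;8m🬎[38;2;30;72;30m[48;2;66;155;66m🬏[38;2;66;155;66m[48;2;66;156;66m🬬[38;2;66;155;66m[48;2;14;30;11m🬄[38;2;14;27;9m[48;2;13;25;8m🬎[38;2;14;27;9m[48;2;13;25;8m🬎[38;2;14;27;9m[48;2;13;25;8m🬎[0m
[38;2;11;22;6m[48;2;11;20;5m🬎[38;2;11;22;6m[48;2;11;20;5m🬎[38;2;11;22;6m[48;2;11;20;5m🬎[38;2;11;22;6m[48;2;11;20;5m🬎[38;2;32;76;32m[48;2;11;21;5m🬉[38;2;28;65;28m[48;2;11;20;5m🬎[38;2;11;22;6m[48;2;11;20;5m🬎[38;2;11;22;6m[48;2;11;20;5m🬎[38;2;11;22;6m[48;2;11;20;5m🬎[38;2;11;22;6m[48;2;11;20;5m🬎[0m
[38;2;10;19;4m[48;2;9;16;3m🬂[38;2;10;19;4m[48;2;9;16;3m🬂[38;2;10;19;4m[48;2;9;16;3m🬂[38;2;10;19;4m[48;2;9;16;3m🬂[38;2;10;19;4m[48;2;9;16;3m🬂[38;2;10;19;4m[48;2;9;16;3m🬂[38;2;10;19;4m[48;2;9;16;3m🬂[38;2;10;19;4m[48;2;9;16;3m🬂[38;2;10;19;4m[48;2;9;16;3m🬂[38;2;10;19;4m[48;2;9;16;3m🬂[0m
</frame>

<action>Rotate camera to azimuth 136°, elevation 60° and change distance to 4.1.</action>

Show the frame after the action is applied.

<frame>
[38;2;18;37;14m[48;2;17;34;13m🬎[38;2;18;37;14m[48;2;17;34;13m🬎[38;2;18;37;14m[48;2;17;34;13m🬎[38;2;18;37;14m[48;2;66;155;66m🬎[38;2;18;37;14m[48;2;66;155;66m🬆[38;2;19;38;15m[48;2;66;155;66m🬂[38;2;18;37;14m[48;2;66;155;66m🬎[38;2;66;155;66m[48;2;18;36;14m🬏[38;2;18;37;14m[48;2;17;34;13m🬎[38;2;18;37;14m[48;2;17;34;13m🬎[0m
[38;2;16;33;12m[48;2;15;30;10m🬂[38;2;16;33;12m[48;2;15;30;10m🬂[38;2;66;155;66m[48;2;15;31;11m▐[38;2;66;155;66m[48;2;66;155;66m [38;2;66;155;66m[48;2;66;155;66m [38;2;66;155;66m[48;2;66;155;66m [38;2;66;155;66m[48;2;66;155;66m [38;2;66;155;66m[48;2;66;155;66m [38;2;16;33;12m[48;2;15;30;10m🬂[38;2;16;33;12m[48;2;15;30;10m🬂[0m
[38;2;14;27;9m[48;2;13;25;8m🬎[38;2;14;27;9m[48;2;13;25;8m🬎[38;2;66;155;66m[48;2;13;26;8m🬉[38;2;66;155;66m[48;2;66;155;66m [38;2;66;155;66m[48;2;66;155;66m [38;2;66;155;66m[48;2;66;155;66m [38;2;66;155;66m[48;2;66;155;66m [38;2;66;155;66m[48;2;13;25;8m🬝[38;2;14;27;9m[48;2;13;25;8m🬎[38;2;14;27;9m[48;2;13;25;8m🬎[0m
[38;2;11;22;6m[48;2;11;20;5m🬎[38;2;11;22;6m[48;2;11;20;5m🬎[38;2;11;22;6m[48;2;11;20;5m🬎[38;2;66;156;66m[48;2;18;40;15m🬁[38;2;66;156;66m[48;2;31;75;31m🬂[38;2;66;156;66m[48;2;32;75;32m🬂[38;2;66;155;66m[48;2;25;58;23m🬂[38;2;27;64;27m[48;2;11;21;5m🬀[38;2;11;22;6m[48;2;11;20;5m🬎[38;2;11;22;6m[48;2;11;20;5m🬎[0m
[38;2;10;19;4m[48;2;9;16;3m🬂[38;2;10;19;4m[48;2;9;16;3m🬂[38;2;10;19;4m[48;2;9;16;3m🬂[38;2;10;19;4m[48;2;9;16;3m🬂[38;2;32;76;32m[48;2;9;17;3m🬁[38;2;31;75;31m[48;2;9;16;3m🬂[38;2;10;19;4m[48;2;9;16;3m🬂[38;2;10;19;4m[48;2;9;16;3m🬂[38;2;10;19;4m[48;2;9;16;3m🬂[38;2;10;19;4m[48;2;9;16;3m🬂[0m
</frame>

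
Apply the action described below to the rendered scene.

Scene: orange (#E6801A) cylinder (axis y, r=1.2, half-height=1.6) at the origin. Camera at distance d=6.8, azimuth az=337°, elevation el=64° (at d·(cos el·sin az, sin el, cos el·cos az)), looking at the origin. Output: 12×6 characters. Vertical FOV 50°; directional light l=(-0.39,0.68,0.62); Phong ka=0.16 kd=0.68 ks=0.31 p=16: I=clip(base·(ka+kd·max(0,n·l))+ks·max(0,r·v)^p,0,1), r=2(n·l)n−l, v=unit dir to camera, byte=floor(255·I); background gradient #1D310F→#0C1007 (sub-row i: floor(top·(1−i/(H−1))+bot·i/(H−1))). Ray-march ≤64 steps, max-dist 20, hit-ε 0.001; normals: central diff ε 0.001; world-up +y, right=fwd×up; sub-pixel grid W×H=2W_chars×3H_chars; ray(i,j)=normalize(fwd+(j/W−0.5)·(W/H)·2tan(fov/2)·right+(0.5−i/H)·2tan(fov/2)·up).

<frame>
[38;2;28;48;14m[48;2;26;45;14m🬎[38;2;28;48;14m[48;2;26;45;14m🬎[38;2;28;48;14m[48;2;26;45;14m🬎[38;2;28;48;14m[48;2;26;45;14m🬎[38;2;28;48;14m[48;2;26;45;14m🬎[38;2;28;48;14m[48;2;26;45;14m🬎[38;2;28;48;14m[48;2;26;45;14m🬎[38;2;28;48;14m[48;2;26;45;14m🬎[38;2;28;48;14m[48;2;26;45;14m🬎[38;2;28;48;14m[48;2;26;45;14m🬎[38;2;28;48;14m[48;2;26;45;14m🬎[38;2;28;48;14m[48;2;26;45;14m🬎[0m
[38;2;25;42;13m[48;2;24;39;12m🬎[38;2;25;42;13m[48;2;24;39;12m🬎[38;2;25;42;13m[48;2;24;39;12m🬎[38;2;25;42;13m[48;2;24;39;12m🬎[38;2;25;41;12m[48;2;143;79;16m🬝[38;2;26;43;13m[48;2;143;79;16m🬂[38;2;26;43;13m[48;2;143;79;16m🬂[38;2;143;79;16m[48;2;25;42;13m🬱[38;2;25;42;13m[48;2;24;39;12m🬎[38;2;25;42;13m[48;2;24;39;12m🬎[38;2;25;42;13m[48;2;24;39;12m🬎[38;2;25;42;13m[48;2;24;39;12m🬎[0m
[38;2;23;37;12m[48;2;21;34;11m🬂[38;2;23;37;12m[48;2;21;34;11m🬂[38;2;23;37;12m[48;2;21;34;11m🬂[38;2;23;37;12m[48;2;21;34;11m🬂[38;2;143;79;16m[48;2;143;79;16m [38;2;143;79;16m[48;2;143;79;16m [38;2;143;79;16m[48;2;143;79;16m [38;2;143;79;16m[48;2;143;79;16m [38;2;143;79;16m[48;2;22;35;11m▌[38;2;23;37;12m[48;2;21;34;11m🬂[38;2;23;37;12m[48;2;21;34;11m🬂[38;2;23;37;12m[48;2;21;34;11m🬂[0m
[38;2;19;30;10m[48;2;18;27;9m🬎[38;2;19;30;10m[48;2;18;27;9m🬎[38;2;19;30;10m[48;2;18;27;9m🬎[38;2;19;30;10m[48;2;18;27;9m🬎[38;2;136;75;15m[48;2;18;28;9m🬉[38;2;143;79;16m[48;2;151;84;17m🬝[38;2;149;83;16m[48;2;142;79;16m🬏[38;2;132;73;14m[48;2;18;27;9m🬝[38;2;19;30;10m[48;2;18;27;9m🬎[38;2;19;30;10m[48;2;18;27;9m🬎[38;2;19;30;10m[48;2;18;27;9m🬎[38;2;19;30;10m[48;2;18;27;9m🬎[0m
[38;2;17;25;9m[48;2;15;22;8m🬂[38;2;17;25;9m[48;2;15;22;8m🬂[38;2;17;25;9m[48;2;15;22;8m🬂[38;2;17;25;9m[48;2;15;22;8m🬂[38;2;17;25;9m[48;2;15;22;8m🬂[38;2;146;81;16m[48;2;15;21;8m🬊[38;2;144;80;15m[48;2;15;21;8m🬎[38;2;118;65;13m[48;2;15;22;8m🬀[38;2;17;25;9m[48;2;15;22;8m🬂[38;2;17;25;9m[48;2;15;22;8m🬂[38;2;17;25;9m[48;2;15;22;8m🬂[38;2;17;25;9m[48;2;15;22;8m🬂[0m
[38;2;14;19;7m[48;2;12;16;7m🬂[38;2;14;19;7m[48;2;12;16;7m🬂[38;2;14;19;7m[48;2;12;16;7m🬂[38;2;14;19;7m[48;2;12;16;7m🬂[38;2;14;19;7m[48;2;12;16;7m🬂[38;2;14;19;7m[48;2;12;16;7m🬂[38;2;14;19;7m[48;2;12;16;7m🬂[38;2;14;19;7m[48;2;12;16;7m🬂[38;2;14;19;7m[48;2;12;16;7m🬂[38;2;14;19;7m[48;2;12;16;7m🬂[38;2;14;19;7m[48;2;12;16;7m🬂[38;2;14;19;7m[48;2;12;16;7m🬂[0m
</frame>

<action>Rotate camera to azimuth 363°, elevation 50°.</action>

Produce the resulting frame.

<frame>
[38;2;28;48;14m[48;2;26;45;14m🬎[38;2;28;48;14m[48;2;26;45;14m🬎[38;2;28;48;14m[48;2;26;45;14m🬎[38;2;28;48;14m[48;2;26;45;14m🬎[38;2;28;48;14m[48;2;26;45;14m🬎[38;2;28;48;14m[48;2;26;45;14m🬎[38;2;28;48;14m[48;2;26;45;14m🬎[38;2;28;48;14m[48;2;26;45;14m🬎[38;2;28;48;14m[48;2;26;45;14m🬎[38;2;28;48;14m[48;2;26;45;14m🬎[38;2;28;48;14m[48;2;26;45;14m🬎[38;2;28;48;14m[48;2;26;45;14m🬎[0m
[38;2;25;42;13m[48;2;24;39;12m🬎[38;2;25;42;13m[48;2;24;39;12m🬎[38;2;25;42;13m[48;2;24;39;12m🬎[38;2;25;42;13m[48;2;24;39;12m🬎[38;2;25;42;13m[48;2;143;79;16m🬆[38;2;26;43;13m[48;2;143;79;16m🬂[38;2;26;43;13m[48;2;143;79;16m🬂[38;2;26;43;13m[48;2;143;79;16m🬂[38;2;143;79;16m[48;2;25;41;12m🬏[38;2;25;42;13m[48;2;24;39;12m🬎[38;2;25;42;13m[48;2;24;39;12m🬎[38;2;25;42;13m[48;2;24;39;12m🬎[0m
[38;2;23;37;12m[48;2;21;34;11m🬂[38;2;23;37;12m[48;2;21;34;11m🬂[38;2;23;37;12m[48;2;21;34;11m🬂[38;2;23;37;12m[48;2;21;34;11m🬂[38;2;21;34;11m[48;2;144;80;16m🬓[38;2;143;79;16m[48;2;143;79;16m [38;2;143;79;16m[48;2;143;79;16m [38;2;143;79;16m[48;2;63;35;7m🬝[38;2;143;79;16m[48;2;21;34;11m🬀[38;2;23;37;12m[48;2;21;34;11m🬂[38;2;23;37;12m[48;2;21;34;11m🬂[38;2;23;37;12m[48;2;21;34;11m🬂[0m
[38;2;19;30;10m[48;2;18;27;9m🬎[38;2;19;30;10m[48;2;18;27;9m🬎[38;2;19;30;10m[48;2;18;27;9m🬎[38;2;19;30;10m[48;2;18;27;9m🬎[38;2;145;80;15m[48;2;19;29;9m▐[38;2;142;79;16m[48;2;150;83;16m▐[38;2;130;72;14m[48;2;112;62;12m▌[38;2;87;48;9m[48;2;45;25;5m▌[38;2;19;30;10m[48;2;18;27;9m🬎[38;2;19;30;10m[48;2;18;27;9m🬎[38;2;19;30;10m[48;2;18;27;9m🬎[38;2;19;30;10m[48;2;18;27;9m🬎[0m
[38;2;17;25;9m[48;2;15;22;8m🬂[38;2;17;25;9m[48;2;15;22;8m🬂[38;2;17;25;9m[48;2;15;22;8m🬂[38;2;17;25;9m[48;2;15;22;8m🬂[38;2;17;25;9m[48;2;15;22;8m🬂[38;2;147;81;16m[48;2;15;21;8m🬬[38;2;130;72;14m[48;2;107;59;11m▌[38;2;73;41;8m[48;2;15;22;8m🬄[38;2;17;25;9m[48;2;15;22;8m🬂[38;2;17;25;9m[48;2;15;22;8m🬂[38;2;17;25;9m[48;2;15;22;8m🬂[38;2;17;25;9m[48;2;15;22;8m🬂[0m
[38;2;14;19;7m[48;2;12;16;7m🬂[38;2;14;19;7m[48;2;12;16;7m🬂[38;2;14;19;7m[48;2;12;16;7m🬂[38;2;14;19;7m[48;2;12;16;7m🬂[38;2;14;19;7m[48;2;12;16;7m🬂[38;2;14;19;7m[48;2;12;16;7m🬂[38;2;14;19;7m[48;2;12;16;7m🬂[38;2;14;19;7m[48;2;12;16;7m🬂[38;2;14;19;7m[48;2;12;16;7m🬂[38;2;14;19;7m[48;2;12;16;7m🬂[38;2;14;19;7m[48;2;12;16;7m🬂[38;2;14;19;7m[48;2;12;16;7m🬂[0m
</frame>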